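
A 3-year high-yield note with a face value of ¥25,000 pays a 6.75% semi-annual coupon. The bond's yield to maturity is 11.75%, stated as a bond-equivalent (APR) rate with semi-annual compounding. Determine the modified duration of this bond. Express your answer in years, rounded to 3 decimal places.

Periodic yield y = 0.05875. First find Macaulay duration:
  t   CF        PV=CF/(1+0.05875)^t    t·PV
  1       843.75       796.9303       796.9303
  2       843.75       752.7087     1,505.4174
  3       843.75       710.9409     2,132.8228
  4       843.75       671.4908     2,685.9634
  5       843.75       634.2298     3,171.1492
  6    25,843.75    18,348.2645   110,089.5868
  Σ                 21,914.5651   120,381.8699
P = 21,914.5651; Macaulay duration = 120,381.8699 / 21,914.5651 = 5.49324 half-year periods = 2.74662 years.
Modified duration = D_Mac / (1 + y) = 2.74662 / 1.05875 = 2.59421 years.

2.594 years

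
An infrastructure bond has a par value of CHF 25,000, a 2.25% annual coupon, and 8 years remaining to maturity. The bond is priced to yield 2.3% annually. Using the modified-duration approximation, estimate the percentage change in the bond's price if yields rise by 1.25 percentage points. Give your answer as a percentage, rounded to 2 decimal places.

Periodic yield y = 0.023. Modified duration first:
  t   CF        PV=CF/(1+0.023)^t    t·PV
  1       562.50       549.8534       549.8534
  2       562.50       537.4911     1,074.9822
  3       562.50       525.4067     1,576.2202
  4       562.50       513.5941     2,054.3762
  5       562.50       502.0470     2,510.2349
  6       562.50       490.7595     2,944.5571
  7       562.50       479.7258     3,358.0807
  8    25,562.50    21,310.7265   170,485.8121
  Σ                 24,909.6041   184,554.1167
P = 24,909.6041; D_Mac = 7.40895 yrs; D_mod = 7.40895/(1+0.023) = 7.24238 yrs.
ΔP/P ≈ -D_mod · Δy = -7.24238 × (+0.0125) = -0.090530 = -9.0530%.

-9.05%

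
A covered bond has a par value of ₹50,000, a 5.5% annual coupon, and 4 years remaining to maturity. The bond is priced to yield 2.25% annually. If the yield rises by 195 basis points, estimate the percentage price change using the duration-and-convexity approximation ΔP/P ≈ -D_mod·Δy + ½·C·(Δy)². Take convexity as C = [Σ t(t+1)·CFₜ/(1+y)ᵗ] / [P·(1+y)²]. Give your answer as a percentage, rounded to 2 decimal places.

With y = 0.0225:
  t   CF        PV=CF/(1+0.0225)^t    t·PV        t(t+1)·PV
  1     2,750.00     2,689.4866     2,689.4866       5,378.9731
  2     2,750.00     2,630.3047     5,260.6094      15,781.8282
  3     2,750.00     2,572.4251     7,717.2754      30,869.1016
  4    52,750.00    48,257.9865   193,031.9458     965,159.7292
  Σ                 56,150.2028   208,699.3172   1,017,189.6321
P = 56,150.2028; D_Mac = 3.71680 yrs; D_mod = 3.63502 yrs; C = 17.32702.
Duration effect: -3.63502 × (+0.0195) = -0.070883
Convexity effect: 0.5 × 17.32702 × (0.0195)² = +0.0032943
ΔP/P ≈ -0.070883 + 0.0032943 = -0.067589 = -6.7589%.

-6.76%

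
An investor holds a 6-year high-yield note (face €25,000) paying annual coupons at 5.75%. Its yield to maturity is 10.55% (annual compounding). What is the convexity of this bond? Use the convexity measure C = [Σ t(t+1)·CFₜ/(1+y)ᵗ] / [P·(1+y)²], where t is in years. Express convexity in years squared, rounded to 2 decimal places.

27.86

With y = 0.1055:
  t   CF        PV=CF/(1+0.1055)^t    t·PV        t(t+1)·PV
  1     1,437.50     1,300.3166     1,300.3166       2,600.6332
  2     1,437.50     1,176.2249     2,352.4497       7,057.3492
  3     1,437.50     1,063.9755     3,191.9264      12,767.7056
  4     1,437.50       962.4382     3,849.7529      19,248.7646
  5     1,437.50       870.5909     4,352.9545      26,117.7267
  6    26,437.50    14,483.3126    86,899.8754     608,299.1276
  Σ                 19,856.8586   101,947.2755     676,091.3070
P = 19,856.8586.
Convexity = Σ t(t+1)·PV / [P·(1+y)²] = 676,091.3070 / (19,856.8586 × 1.222130) = 27.85976.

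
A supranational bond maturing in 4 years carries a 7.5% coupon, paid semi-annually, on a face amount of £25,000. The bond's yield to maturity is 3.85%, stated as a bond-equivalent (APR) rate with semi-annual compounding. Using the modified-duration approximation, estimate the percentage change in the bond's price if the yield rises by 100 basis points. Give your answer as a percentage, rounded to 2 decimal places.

-3.50%

Periodic yield y = 0.01925. Modified duration first:
  t   CF        PV=CF/(1+0.01925)^t    t·PV
  1       937.50       919.7940       919.7940
  2       937.50       902.4223     1,804.8447
  3       937.50       885.3788     2,656.1364
  4       937.50       868.6571     3,474.6286
  5       937.50       852.2513     4,261.2565
  6       937.50       836.1553     5,016.9319
  7       937.50       820.3633     5,742.5433
  8    25,937.50    22,268.0585   178,144.4678
  Σ                 28,353.0807   202,020.6031
P = 28,353.0807; D_Mac = 7.12517 half-year periods = 3.56259 yrs; D_mod = 3.56259/(1+0.01925) = 3.49530 yrs.
ΔP/P ≈ -D_mod · Δy = -3.49530 × (+0.01) = -0.034953 = -3.4953%.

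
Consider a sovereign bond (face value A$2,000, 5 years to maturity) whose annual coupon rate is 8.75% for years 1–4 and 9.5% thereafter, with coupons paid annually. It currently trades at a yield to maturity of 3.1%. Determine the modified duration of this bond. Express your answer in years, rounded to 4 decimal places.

Periodic yield y = 0.031. First find Macaulay duration:
  t   CF        PV=CF/(1+0.031)^t    t·PV
  1       175.00       169.7381       169.7381
  2       175.00       164.6345       329.2689
  3       175.00       159.6842       479.0527
  4       175.00       154.8829       619.5315
  5     2,190.00     1,879.9694     9,399.8472
  Σ                  2,528.9091    10,997.4384
P = 2,528.9091; Macaulay duration = 10,997.4384 / 2,528.9091 = 4.34869 years.
Modified duration = D_Mac / (1 + y) = 4.34869 / 1.031 = 4.21793 years.

4.2179 years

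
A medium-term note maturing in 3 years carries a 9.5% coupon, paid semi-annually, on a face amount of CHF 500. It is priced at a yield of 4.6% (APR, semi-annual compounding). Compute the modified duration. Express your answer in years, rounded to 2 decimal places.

Periodic yield y = 0.023. First find Macaulay duration:
  t   CF        PV=CF/(1+0.023)^t    t·PV
  1        23.75        23.2160        23.2160
  2        23.75        22.6941        45.3881
  3        23.75        22.1838        66.5515
  4        23.75        21.6851        86.7403
  5        23.75        21.1975       105.9877
  6       523.75       456.9516     2,741.7098
  Σ                    567.9282     3,069.5935
P = 567.9282; Macaulay duration = 3,069.5935 / 567.9282 = 5.40490 half-year periods = 2.70245 years.
Modified duration = D_Mac / (1 + y) = 2.70245 / 1.023 = 2.64169 years.

2.64 years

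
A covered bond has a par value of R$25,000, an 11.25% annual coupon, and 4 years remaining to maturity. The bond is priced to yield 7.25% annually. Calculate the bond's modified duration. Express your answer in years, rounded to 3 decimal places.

3.235 years

Periodic yield y = 0.0725. First find Macaulay duration:
  t   CF        PV=CF/(1+0.0725)^t    t·PV
  1     2,812.50     2,622.3776     2,622.3776
  2     2,812.50     2,445.1073     4,890.2147
  3     2,812.50     2,279.8204     6,839.4611
  4    27,812.50    21,020.8767    84,083.5068
  Σ                 28,368.1820    98,435.5602
P = 28,368.1820; Macaulay duration = 98,435.5602 / 28,368.1820 = 3.46993 years.
Modified duration = D_Mac / (1 + y) = 3.46993 / 1.0725 = 3.23536 years.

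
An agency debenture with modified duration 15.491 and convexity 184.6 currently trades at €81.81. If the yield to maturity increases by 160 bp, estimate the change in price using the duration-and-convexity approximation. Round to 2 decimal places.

-€18.34

Duration effect: -D_mod·Δy = -15.491 × (+0.016) = -0.247856
Convexity effect: ½·C·(Δy)² = 0.5 × 184.6 × (0.016)² = +0.0236288
ΔP/P ≈ -0.247856 + 0.0236288 = -0.2242272
ΔP ≈ 81.81 × (-0.2242272) = -18.344027232.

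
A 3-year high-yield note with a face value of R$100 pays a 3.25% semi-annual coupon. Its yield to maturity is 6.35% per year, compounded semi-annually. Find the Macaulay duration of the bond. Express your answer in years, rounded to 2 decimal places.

Periodic yield y = 0.03175. Discount each cash flow and weight by its period:
  t   CF        PV=CF/(1+0.03175)^t    t·PV
  1        1.625         1.5750         1.5750
  2        1.625         1.5265         3.0531
  3        1.625         1.4796         4.4387
  4        1.625         1.4340         5.7361
  5        1.625         1.3899         6.9495
  6      101.625        84.2469       505.4811
  Σ                     91.6518       527.2334
Price P = Σ PV = 91.6518.
Macaulay duration = Σ(t·PV) / P = 527.2334 / 91.6518 = 5.75257 half-year periods.
In years: 5.75257 / 2 = 2.87628 years.

2.88 years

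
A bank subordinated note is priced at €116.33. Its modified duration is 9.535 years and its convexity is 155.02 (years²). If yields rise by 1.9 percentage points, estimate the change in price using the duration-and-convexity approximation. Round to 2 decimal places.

Duration effect: -D_mod·Δy = -9.535 × (+0.019) = -0.181165
Convexity effect: ½·C·(Δy)² = 0.5 × 155.02 × (0.019)² = +0.02798111
ΔP/P ≈ -0.181165 + 0.02798111 = -0.15318389
ΔP ≈ 116.33 × (-0.15318389) = -17.8198819237.

-€17.82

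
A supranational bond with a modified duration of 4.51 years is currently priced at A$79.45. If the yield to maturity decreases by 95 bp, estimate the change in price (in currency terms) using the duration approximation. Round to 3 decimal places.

Duration approximation: ΔP/P ≈ -D_mod · Δy = -4.51 × (-0.0095) = +0.042845.
ΔP ≈ 79.45 × (+0.042845) = +3.40403525.

+A$3.404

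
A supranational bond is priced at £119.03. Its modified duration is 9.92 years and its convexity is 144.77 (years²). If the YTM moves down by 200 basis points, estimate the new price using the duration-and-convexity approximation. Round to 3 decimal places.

Duration effect: -D_mod·Δy = -9.92 × (-0.02) = +0.198400
Convexity effect: ½·C·(Δy)² = 0.5 × 144.77 × (-0.02)² = +0.0289540
ΔP/P ≈ +0.198400 + 0.0289540 = +0.227354
New price ≈ 119.03 × (1 + 0.227354) = 146.09194662.

£146.092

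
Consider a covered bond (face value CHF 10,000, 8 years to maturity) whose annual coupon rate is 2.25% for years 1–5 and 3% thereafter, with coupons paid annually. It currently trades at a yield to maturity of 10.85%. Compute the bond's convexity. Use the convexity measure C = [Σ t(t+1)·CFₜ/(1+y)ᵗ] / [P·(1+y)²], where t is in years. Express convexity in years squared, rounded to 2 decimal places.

50.43

With y = 0.1085:
  t   CF        PV=CF/(1+0.1085)^t    t·PV        t(t+1)·PV
  1       225.00       202.9770       202.9770         405.9540
  2       225.00       183.1096       366.2192       1,098.6576
  3       225.00       165.1868       495.5605       1,982.2420
  4       225.00       149.0183       596.0734       2,980.3668
  5       225.00       134.4324       672.1621       4,032.9727
  6       300.00       161.6989       970.1934       6,791.3539
  7       300.00       145.8718     1,021.1027       8,168.8214
  8    10,300.00     4,518.0564    36,144.4510     325,300.0586
  Σ                  5,660.3513    40,468.7392     350,760.4270
P = 5,660.3513.
Convexity = Σ t(t+1)·PV / [P·(1+y)²] = 350,760.4270 / (5,660.3513 × 1.228772) = 50.43079.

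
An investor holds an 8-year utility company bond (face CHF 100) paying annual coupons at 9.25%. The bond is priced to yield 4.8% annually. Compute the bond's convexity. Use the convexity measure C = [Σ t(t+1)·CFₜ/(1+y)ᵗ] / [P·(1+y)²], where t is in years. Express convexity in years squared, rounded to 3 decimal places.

With y = 0.048:
  t   CF        PV=CF/(1+0.048)^t    t·PV        t(t+1)·PV
  1         9.25         8.8263         8.8263          17.6527
  2         9.25         8.4221        16.8442          50.5325
  3         9.25         8.0363        24.1090          96.4360
  4         9.25         7.6683        30.6730         153.3651
  5         9.25         7.3170        36.5852         219.5111
  6         9.25         6.9819        41.8914         293.2401
  7         9.25         6.6621        46.6349         373.0790
  8       109.25        75.0812       600.6496       5,405.8461
  Σ                    128.9953       806.2136       6,609.6626
P = 128.9953.
Convexity = Σ t(t+1)·PV / [P·(1+y)²] = 6,609.6626 / (128.9953 × 1.098304) = 46.65336.

46.653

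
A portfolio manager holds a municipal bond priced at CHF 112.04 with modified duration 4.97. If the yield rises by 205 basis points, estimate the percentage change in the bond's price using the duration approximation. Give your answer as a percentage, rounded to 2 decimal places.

Duration approximation: ΔP/P ≈ -D_mod · Δy = -4.97 × (+0.0205) = -0.101885.
As a percentage: -10.1885%.

-10.19%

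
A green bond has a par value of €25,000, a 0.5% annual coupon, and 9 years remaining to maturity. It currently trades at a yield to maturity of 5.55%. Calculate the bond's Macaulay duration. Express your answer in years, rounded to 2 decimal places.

Periodic yield y = 0.0555. Discount each cash flow and weight by its year:
  t   CF        PV=CF/(1+0.0555)^t    t·PV
  1       125.00       118.4273       118.4273
  2       125.00       112.2002       224.4004
  3       125.00       106.3005       318.9015
  4       125.00       100.7110       402.8441
  5       125.00        95.4155       477.0774
  6       125.00        90.3984       542.3902
  7       125.00        85.6451       599.5155
  8       125.00        81.1417       649.1336
  9    25,125.00    15,451.9015   139,067.1137
  Σ                 16,242.1411   142,399.8036
Price P = Σ PV = 16,242.1411.
Macaulay duration = Σ(t·PV) / P = 142,399.8036 / 16,242.1411 = 8.76730 years.

8.77 years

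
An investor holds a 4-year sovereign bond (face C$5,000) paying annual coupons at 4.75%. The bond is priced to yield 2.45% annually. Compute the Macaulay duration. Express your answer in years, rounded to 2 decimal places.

Periodic yield y = 0.0245. Discount each cash flow and weight by its year:
  t   CF        PV=CF/(1+0.0245)^t    t·PV
  1       237.50       231.8204       231.8204
  2       237.50       226.2766       452.5532
  3       237.50       220.8654       662.5963
  4     5,237.50     4,754.1862    19,016.7447
  Σ                  5,433.1486    20,363.7146
Price P = Σ PV = 5,433.1486.
Macaulay duration = Σ(t·PV) / P = 20,363.7146 / 5,433.1486 = 3.74805 years.

3.75 years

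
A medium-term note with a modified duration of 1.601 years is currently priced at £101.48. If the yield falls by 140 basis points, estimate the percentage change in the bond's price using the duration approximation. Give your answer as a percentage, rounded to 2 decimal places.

+2.24%

Duration approximation: ΔP/P ≈ -D_mod · Δy = -1.601 × (-0.014) = +0.022414.
As a percentage: +2.2414%.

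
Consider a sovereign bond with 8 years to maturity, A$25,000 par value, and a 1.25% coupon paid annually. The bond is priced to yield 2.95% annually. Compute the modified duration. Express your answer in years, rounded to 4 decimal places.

7.4164 years

Periodic yield y = 0.0295. First find Macaulay duration:
  t   CF        PV=CF/(1+0.0295)^t    t·PV
  1       312.50       303.5454       303.5454
  2       312.50       294.8474       589.6948
  3       312.50       286.3987       859.1960
  4       312.50       278.1920     1,112.7680
  5       312.50       270.2205     1,351.1024
  6       312.50       262.4774     1,574.8644
  7       312.50       254.9562     1,784.6933
  8    25,312.50    20,059.6907   160,477.5258
  Σ                 22,010.3283   168,053.3901
P = 22,010.3283; Macaulay duration = 168,053.3901 / 22,010.3283 = 7.63521 years.
Modified duration = D_Mac / (1 + y) = 7.63521 / 1.0295 = 7.41642 years.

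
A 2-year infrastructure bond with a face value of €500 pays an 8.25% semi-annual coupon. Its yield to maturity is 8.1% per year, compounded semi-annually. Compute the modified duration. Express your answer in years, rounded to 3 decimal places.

1.811 years

Periodic yield y = 0.0405. First find Macaulay duration:
  t   CF        PV=CF/(1+0.0405)^t    t·PV
  1       20.625        19.8222        19.8222
  2       20.625        19.0506        38.1013
  3       20.625        18.3091        54.9274
  4      520.625       444.1776     1,776.7105
  Σ                    501.3596     1,889.5614
P = 501.3596; Macaulay duration = 1,889.5614 / 501.3596 = 3.76887 half-year periods = 1.88444 years.
Modified duration = D_Mac / (1 + y) = 1.88444 / 1.0405 = 1.81109 years.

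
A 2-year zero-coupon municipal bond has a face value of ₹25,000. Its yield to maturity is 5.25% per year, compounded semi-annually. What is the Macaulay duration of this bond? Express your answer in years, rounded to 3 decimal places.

2.000 years

A zero-coupon bond has a single cash flow at maturity, so its Macaulay duration equals its maturity: 2 years.
(Equivalently: 4 semi-annual periods ÷ 2 = 2 years.)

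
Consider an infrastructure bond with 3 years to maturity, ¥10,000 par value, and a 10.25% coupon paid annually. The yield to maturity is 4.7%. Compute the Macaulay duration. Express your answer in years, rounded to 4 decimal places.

2.7489 years

Periodic yield y = 0.047. Discount each cash flow and weight by its year:
  t   CF        PV=CF/(1+0.047)^t    t·PV
  1     1,025.00       978.9876       978.9876
  2     1,025.00       935.0407     1,870.0813
  3    11,025.00     9,605.9109    28,817.7326
  Σ                 11,519.9391    31,666.8016
Price P = Σ PV = 11,519.9391.
Macaulay duration = Σ(t·PV) / P = 31,666.8016 / 11,519.9391 = 2.74887 years.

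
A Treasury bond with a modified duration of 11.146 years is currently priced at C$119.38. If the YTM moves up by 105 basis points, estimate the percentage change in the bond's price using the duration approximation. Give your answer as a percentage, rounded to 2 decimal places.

Duration approximation: ΔP/P ≈ -D_mod · Δy = -11.146 × (+0.0105) = -0.117033.
As a percentage: -11.7033%.

-11.70%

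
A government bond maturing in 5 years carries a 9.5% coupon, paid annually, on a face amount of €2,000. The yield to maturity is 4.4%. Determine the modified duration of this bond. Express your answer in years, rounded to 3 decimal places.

Periodic yield y = 0.044. First find Macaulay duration:
  t   CF        PV=CF/(1+0.044)^t    t·PV
  1       190.00       181.9923       181.9923
  2       190.00       174.3222       348.6443
  3       190.00       166.9753       500.9258
  4       190.00       159.9380       639.7519
  5     2,190.00     1,765.8004     8,829.0022
  Σ                  2,449.0282    10,500.3166
P = 2,449.0282; Macaulay duration = 10,500.3166 / 2,449.0282 = 4.28754 years.
Modified duration = D_Mac / (1 + y) = 4.28754 / 1.044 = 4.10684 years.

4.107 years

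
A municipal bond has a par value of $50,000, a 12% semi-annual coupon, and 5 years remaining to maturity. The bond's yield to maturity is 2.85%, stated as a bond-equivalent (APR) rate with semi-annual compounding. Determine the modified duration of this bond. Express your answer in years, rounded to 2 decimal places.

4.04 years

Periodic yield y = 0.01425. First find Macaulay duration:
  t   CF        PV=CF/(1+0.01425)^t    t·PV
  1     3,000.00     2,957.8506     2,957.8506
  2     3,000.00     2,916.2934     5,832.5869
  3     3,000.00     2,875.3201     8,625.9604
  4     3,000.00     2,834.9225    11,339.6900
  5     3,000.00     2,795.0924    13,975.4621
  6     3,000.00     2,755.8220    16,534.9318
  7     3,000.00     2,717.1032    19,019.7227
  8     3,000.00     2,678.9285    21,431.4281
  9     3,000.00     2,641.2901    23,771.6111
  10   53,000.00    46,007.1897   460,071.8972
  Σ                 71,179.8127   583,561.1408
P = 71,179.8127; Macaulay duration = 583,561.1408 / 71,179.8127 = 8.19841 half-year periods = 4.09920 years.
Modified duration = D_Mac / (1 + y) = 4.09920 / 1.01425 = 4.04161 years.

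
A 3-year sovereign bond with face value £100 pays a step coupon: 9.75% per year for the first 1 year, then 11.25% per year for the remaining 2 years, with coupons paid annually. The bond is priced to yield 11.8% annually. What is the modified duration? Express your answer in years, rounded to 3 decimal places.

Periodic yield y = 0.118. First find Macaulay duration:
  t   CF        PV=CF/(1+0.118)^t    t·PV
  1         9.75         8.7209         8.7209
  2        11.25         9.0005        18.0011
  3       111.25        79.6113       238.8338
  Σ                     97.3328       265.5559
P = 97.3328; Macaulay duration = 265.5559 / 97.3328 = 2.72833 years.
Modified duration = D_Mac / (1 + y) = 2.72833 / 1.118 = 2.44037 years.

2.440 years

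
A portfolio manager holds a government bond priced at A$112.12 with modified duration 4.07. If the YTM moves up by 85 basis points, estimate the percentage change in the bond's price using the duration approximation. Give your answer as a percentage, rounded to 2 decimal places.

-3.46%

Duration approximation: ΔP/P ≈ -D_mod · Δy = -4.07 × (+0.0085) = -0.034595.
As a percentage: -3.4595%.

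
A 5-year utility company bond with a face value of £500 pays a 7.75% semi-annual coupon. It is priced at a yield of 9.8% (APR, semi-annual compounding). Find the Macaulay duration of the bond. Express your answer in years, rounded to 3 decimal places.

Periodic yield y = 0.049. Discount each cash flow and weight by its period:
  t   CF        PV=CF/(1+0.049)^t    t·PV
  1       19.375        18.4700        18.4700
  2       19.375        17.6072        35.2144
  3       19.375        16.7848        50.3543
  4       19.375        16.0007        64.0029
  5       19.375        15.2533        76.2666
  6       19.375        14.5408        87.2449
  7       19.375        13.8616        97.0312
  8       19.375        13.2141       105.7129
  9       19.375        12.5969       113.3717
  10     519.375       321.9038     3,219.0384
  Σ                    460.2332     3,866.7073
Price P = Σ PV = 460.2332.
Macaulay duration = Σ(t·PV) / P = 3,866.7073 / 460.2332 = 8.40163 half-year periods.
In years: 8.40163 / 2 = 4.20081 years.

4.201 years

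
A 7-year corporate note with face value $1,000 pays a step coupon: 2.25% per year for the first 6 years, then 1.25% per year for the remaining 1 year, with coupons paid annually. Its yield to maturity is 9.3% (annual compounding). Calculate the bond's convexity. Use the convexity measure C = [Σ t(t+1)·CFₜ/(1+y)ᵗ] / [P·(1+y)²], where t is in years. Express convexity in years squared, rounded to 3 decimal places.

41.751

With y = 0.093:
  t   CF        PV=CF/(1+0.093)^t    t·PV        t(t+1)·PV
  1        22.50        20.5855        20.5855          41.1711
  2        22.50        18.8340        37.6680         113.0039
  3        22.50        17.2315        51.6944         206.7775
  4        22.50        15.7653        63.0611         315.3057
  5        22.50        14.4239        72.1193         432.7160
  6        22.50        13.1966        79.1795         554.2566
  7     1,012.50       543.3178     3,803.2243      30,425.7943
  Σ                    643.3545     4,127.5322      32,089.0251
P = 643.3545.
Convexity = Σ t(t+1)·PV / [P·(1+y)²] = 32,089.0251 / (643.3545 × 1.194649) = 41.75090.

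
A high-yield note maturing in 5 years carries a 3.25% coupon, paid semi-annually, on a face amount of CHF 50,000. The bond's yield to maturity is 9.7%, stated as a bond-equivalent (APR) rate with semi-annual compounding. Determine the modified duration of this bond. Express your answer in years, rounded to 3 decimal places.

Periodic yield y = 0.0485. First find Macaulay duration:
  t   CF        PV=CF/(1+0.0485)^t    t·PV
  1       812.50       774.9165       774.9165
  2       812.50       739.0716     1,478.1432
  3       812.50       704.8847     2,114.6540
  4       812.50       672.2791     2,689.1165
  5       812.50       641.1818     3,205.9091
  6       812.50       611.5230     3,669.1377
  7       812.50       583.2360     4,082.6520
  8       812.50       556.2575     4,450.0601
  9       812.50       530.5270     4,774.7426
  10   50,812.50    31,643.6240   316,436.2396
  Σ                 37,457.5011   343,675.5714
P = 37,457.5011; Macaulay duration = 343,675.5714 / 37,457.5011 = 9.17508 half-year periods = 4.58754 years.
Modified duration = D_Mac / (1 + y) = 4.58754 / 1.0485 = 4.37534 years.

4.375 years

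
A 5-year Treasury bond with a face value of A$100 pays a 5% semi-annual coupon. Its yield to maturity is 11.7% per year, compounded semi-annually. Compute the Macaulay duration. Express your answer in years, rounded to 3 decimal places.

Periodic yield y = 0.0585. Discount each cash flow and weight by its period:
  t   CF        PV=CF/(1+0.0585)^t    t·PV
  1         2.50         2.3618         2.3618
  2         2.50         2.2313         4.4626
  3         2.50         2.1080         6.3240
  4         2.50         1.9915         7.9659
  5         2.50         1.8814         9.4071
  6         2.50         1.7774        10.6646
  7         2.50         1.6792        11.7544
  8         2.50         1.5864        12.6912
  9         2.50         1.4987        13.4885
  10      102.50        58.0517       580.5174
  Σ                     75.1675       659.6376
Price P = Σ PV = 75.1675.
Macaulay duration = Σ(t·PV) / P = 659.6376 / 75.1675 = 8.77557 half-year periods.
In years: 8.77557 / 2 = 4.38778 years.

4.388 years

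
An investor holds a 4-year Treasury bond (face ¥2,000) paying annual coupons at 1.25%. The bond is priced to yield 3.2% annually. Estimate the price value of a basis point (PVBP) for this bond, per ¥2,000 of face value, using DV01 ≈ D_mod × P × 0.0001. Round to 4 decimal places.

¥0.7055

Periodic yield y = 0.032.
  t   CF        PV=CF/(1+0.032)^t    t·PV
  1        25.00        24.2248        24.2248
  2        25.00        23.4736        46.9473
  3        25.00        22.7458        68.2374
  4     2,025.00     1,785.2796     7,141.1183
  Σ                  1,855.7238     7,280.5278
P = 1,855.7238; D_Mac = 3.92328 yrs; D_mod = 3.80163 yrs.
DV01 ≈ 3.80163 × 1,855.7238 × 0.0001 = 0.705477.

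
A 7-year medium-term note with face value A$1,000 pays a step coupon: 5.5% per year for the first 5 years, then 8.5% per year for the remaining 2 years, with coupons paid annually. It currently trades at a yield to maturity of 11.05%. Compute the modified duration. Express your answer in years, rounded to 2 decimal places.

5.25 years

Periodic yield y = 0.1105. First find Macaulay duration:
  t   CF        PV=CF/(1+0.1105)^t    t·PV
  1        55.00        49.5272        49.5272
  2        55.00        44.5990        89.1981
  3        55.00        40.1612       120.4837
  4        55.00        36.1650       144.6600
  5        55.00        32.5664       162.8320
  6        85.00        45.3218       271.9310
  7     1,085.00       520.9545     3,646.6815
  Σ                    769.2953     4,485.3136
P = 769.2953; Macaulay duration = 4,485.3136 / 769.2953 = 5.83042 years.
Modified duration = D_Mac / (1 + y) = 5.83042 / 1.1105 = 5.25026 years.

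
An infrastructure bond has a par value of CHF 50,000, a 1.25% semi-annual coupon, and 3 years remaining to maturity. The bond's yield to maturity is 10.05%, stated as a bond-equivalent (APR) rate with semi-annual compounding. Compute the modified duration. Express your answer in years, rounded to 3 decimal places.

2.805 years

Periodic yield y = 0.05025. First find Macaulay duration:
  t   CF        PV=CF/(1+0.05025)^t    t·PV
  1       312.50       297.5482       297.5482
  2       312.50       283.3118       566.6236
  3       312.50       269.7565       809.2696
  4       312.50       256.8498     1,027.3993
  5       312.50       244.5606     1,222.8032
  6    50,312.50    37,490.3726   224,942.2355
  Σ                 38,842.3995   228,865.8793
P = 38,842.3995; Macaulay duration = 228,865.8793 / 38,842.3995 = 5.89217 half-year periods = 2.94608 years.
Modified duration = D_Mac / (1 + y) = 2.94608 / 1.05025 = 2.80513 years.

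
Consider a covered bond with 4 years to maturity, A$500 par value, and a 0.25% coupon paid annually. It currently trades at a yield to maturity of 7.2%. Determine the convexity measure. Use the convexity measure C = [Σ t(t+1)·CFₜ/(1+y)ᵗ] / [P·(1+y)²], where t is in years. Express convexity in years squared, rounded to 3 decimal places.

With y = 0.072:
  t   CF        PV=CF/(1+0.072)^t    t·PV        t(t+1)·PV
  1         1.25         1.1660         1.1660           2.3321
  2         1.25         1.0877         2.1755           6.5264
  3         1.25         1.0147         3.0440          12.1761
  4       501.25       379.5555     1,518.2218       7,591.1092
  Σ                    382.8239     1,524.6074       7,612.1437
P = 382.8239.
Convexity = Σ t(t+1)·PV / [P·(1+y)²] = 7,612.1437 / (382.8239 × 1.149184) = 17.30288.

17.303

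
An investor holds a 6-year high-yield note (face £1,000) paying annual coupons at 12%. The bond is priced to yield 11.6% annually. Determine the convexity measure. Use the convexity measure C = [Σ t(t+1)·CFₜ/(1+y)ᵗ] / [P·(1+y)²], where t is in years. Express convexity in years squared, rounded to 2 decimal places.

With y = 0.116:
  t   CF        PV=CF/(1+0.116)^t    t·PV        t(t+1)·PV
  1       120.00       107.5269       107.5269         215.0538
  2       120.00        96.3503       192.7005         578.1015
  3       120.00        86.3354       259.0061       1,036.0242
  4       120.00        77.3614       309.4457       1,547.2285
  5       120.00        69.3203       346.6014       2,079.6082
  6     1,120.00       579.7395     3,478.4367      24,349.0570
  Σ                  1,016.6336     4,693.7172      29,805.0732
P = 1,016.6336.
Convexity = Σ t(t+1)·PV / [P·(1+y)²] = 29,805.0732 / (1,016.6336 × 1.245456) = 23.53951.

23.54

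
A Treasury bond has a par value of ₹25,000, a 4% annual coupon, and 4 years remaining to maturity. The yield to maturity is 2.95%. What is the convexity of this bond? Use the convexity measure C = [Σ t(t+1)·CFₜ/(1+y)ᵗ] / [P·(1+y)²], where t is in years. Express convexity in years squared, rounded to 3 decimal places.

With y = 0.0295:
  t   CF        PV=CF/(1+0.0295)^t    t·PV        t(t+1)·PV
  1     1,000.00       971.3453       971.3453       1,942.6906
  2     1,000.00       943.5117     1,887.0234       5,661.0703
  3     1,000.00       916.4757     2,749.4271      10,997.7082
  4    26,000.00    23,145.5734    92,582.2936     462,911.4678
  Σ                 25,976.9061    98,190.0894     481,512.9370
P = 25,976.9061.
Convexity = Σ t(t+1)·PV / [P·(1+y)²] = 481,512.9370 / (25,976.9061 × 1.059870) = 17.48911.

17.489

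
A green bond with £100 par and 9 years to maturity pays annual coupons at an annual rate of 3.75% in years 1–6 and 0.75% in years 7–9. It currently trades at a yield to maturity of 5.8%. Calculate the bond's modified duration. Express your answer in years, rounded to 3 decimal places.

7.250 years

Periodic yield y = 0.058. First find Macaulay duration:
  t   CF        PV=CF/(1+0.058)^t    t·PV
  1         3.75         3.5444         3.5444
  2         3.75         3.3501         6.7002
  3         3.75         3.1665         9.4994
  4         3.75         2.9929        11.9715
  5         3.75         2.8288        14.1440
  6         3.75         2.6737        16.0424
  7         0.75         0.5054         3.5380
  8         0.75         0.4777         3.8218
  9       100.75        60.6560       545.9043
  Σ                     80.1956       615.1661
P = 80.1956; Macaulay duration = 615.1661 / 80.1956 = 7.67082 years.
Modified duration = D_Mac / (1 + y) = 7.67082 / 1.058 = 7.25030 years.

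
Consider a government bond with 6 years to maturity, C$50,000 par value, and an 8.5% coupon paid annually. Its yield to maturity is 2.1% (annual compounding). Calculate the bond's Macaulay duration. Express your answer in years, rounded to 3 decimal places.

Periodic yield y = 0.021. Discount each cash flow and weight by its year:
  t   CF        PV=CF/(1+0.021)^t    t·PV
  1     4,250.00     4,162.5857     4,162.5857
  2     4,250.00     4,076.9693     8,153.9387
  3     4,250.00     3,993.1140    11,979.3419
  4     4,250.00     3,910.9833    15,643.9332
  5     4,250.00     3,830.5419    19,152.7096
  6    54,250.00    47,890.0499   287,340.2997
  Σ                 67,864.2442   346,432.8087
Price P = Σ PV = 67,864.2442.
Macaulay duration = Σ(t·PV) / P = 346,432.8087 / 67,864.2442 = 5.10479 years.

5.105 years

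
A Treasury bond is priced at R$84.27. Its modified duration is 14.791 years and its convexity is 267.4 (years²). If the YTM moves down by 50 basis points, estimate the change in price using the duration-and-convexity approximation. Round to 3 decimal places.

Duration effect: -D_mod·Δy = -14.791 × (-0.005) = +0.073955
Convexity effect: ½·C·(Δy)² = 0.5 × 267.4 × (-0.005)² = +0.0033425
ΔP/P ≈ +0.073955 + 0.0033425 = +0.0772975
ΔP ≈ 84.27 × (+0.0772975) = +6.513860325.

+R$6.514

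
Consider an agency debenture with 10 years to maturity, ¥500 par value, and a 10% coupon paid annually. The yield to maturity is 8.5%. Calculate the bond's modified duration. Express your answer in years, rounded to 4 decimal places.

Periodic yield y = 0.085. First find Macaulay duration:
  t   CF        PV=CF/(1+0.085)^t    t·PV
  1        50.00        46.0829        46.0829
  2        50.00        42.4728        84.9455
  3        50.00        39.1454       117.4362
  4        50.00        36.0787       144.3149
  5        50.00        33.2523       166.2614
  6        50.00        30.6473       183.8835
  7        50.00        28.2463       197.7242
  8        50.00        26.0335       208.2678
  9        50.00        23.9940       215.9459
  10      550.00       243.2570     2,432.5698
  Σ                    549.2101     3,797.4321
P = 549.2101; Macaulay duration = 3,797.4321 / 549.2101 = 6.91435 years.
Modified duration = D_Mac / (1 + y) = 6.91435 / 1.085 = 6.37267 years.

6.3727 years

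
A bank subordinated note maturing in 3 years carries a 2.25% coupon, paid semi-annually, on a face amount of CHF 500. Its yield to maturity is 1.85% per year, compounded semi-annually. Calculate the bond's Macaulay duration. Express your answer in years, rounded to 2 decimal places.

2.92 years

Periodic yield y = 0.00925. Discount each cash flow and weight by its period:
  t   CF        PV=CF/(1+0.00925)^t    t·PV
  1        5.625         5.5734         5.5734
  2        5.625         5.5224        11.0447
  3        5.625         5.4718        16.4153
  4        5.625         5.4216        21.6864
  5        5.625         5.3719        26.8596
  6      505.625       478.4494     2,870.6962
  Σ                    505.8104     2,952.2756
Price P = Σ PV = 505.8104.
Macaulay duration = Σ(t·PV) / P = 2,952.2756 / 505.8104 = 5.83672 half-year periods.
In years: 5.83672 / 2 = 2.91836 years.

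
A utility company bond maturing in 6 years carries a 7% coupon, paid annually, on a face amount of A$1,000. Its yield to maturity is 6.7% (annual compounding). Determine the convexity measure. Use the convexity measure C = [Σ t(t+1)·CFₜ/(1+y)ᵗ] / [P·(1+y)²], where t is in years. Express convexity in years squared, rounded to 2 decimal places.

With y = 0.067:
  t   CF        PV=CF/(1+0.067)^t    t·PV        t(t+1)·PV
  1        70.00        65.6045        65.6045         131.2090
  2        70.00        61.4850       122.9700         368.9100
  3        70.00        57.6242       172.8725         691.4902
  4        70.00        54.0058       216.0232       1,080.1159
  5        70.00        50.6146       253.0731       1,518.4385
  6     1,070.00       725.0989     4,350.5935      30,454.1548
  Σ                  1,014.4330     5,181.1369      34,244.3184
P = 1,014.4330.
Convexity = Σ t(t+1)·PV / [P·(1+y)²] = 34,244.3184 / (1,014.4330 × 1.138489) = 29.65079.

29.65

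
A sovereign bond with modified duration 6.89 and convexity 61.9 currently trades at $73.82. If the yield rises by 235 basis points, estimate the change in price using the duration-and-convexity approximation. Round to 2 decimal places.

-$10.69

Duration effect: -D_mod·Δy = -6.89 × (+0.0235) = -0.161915
Convexity effect: ½·C·(Δy)² = 0.5 × 61.9 × (0.0235)² = +0.0170921375
ΔP/P ≈ -0.161915 + 0.0170921375 = -0.1448228625
ΔP ≈ 73.82 × (-0.1448228625) = -10.69082370975.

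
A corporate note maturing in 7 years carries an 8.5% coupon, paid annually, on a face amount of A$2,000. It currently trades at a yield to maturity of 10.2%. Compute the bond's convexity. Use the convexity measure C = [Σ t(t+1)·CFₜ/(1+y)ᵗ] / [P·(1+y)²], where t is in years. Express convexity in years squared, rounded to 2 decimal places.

33.05

With y = 0.102:
  t   CF        PV=CF/(1+0.102)^t    t·PV        t(t+1)·PV
  1       170.00       154.2650       154.2650         308.5299
  2       170.00       139.9864       279.9727         839.9182
  3       170.00       127.0294       381.0881       1,524.3524
  4       170.00       115.2717       461.0866       2,305.4332
  5       170.00       104.6022       523.0112       3,138.0669
  6       170.00        94.9204       569.5221       3,986.6549
  7     2,170.00     1,099.4831     7,696.3819      61,571.0556
  Σ                  1,835.5581    10,065.3277      73,674.0112
P = 1,835.5581.
Convexity = Σ t(t+1)·PV / [P·(1+y)²] = 73,674.0112 / (1,835.5581 × 1.214404) = 33.05088.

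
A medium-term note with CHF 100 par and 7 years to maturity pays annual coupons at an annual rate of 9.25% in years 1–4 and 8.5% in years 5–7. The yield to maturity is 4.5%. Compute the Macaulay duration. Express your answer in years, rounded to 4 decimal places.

Periodic yield y = 0.045. Discount each cash flow and weight by its year:
  t   CF        PV=CF/(1+0.045)^t    t·PV
  1         9.25         8.8517         8.8517
  2         9.25         8.4705        16.9410
  3         9.25         8.1057        24.3172
  4         9.25         7.7567        31.0268
  5         8.50         6.8208        34.1042
  6         8.50         6.5271        39.1627
  7       108.50        79.7289       558.1022
  Σ                    126.2614       712.5057
Price P = Σ PV = 126.2614.
Macaulay duration = Σ(t·PV) / P = 712.5057 / 126.2614 = 5.64310 years.

5.6431 years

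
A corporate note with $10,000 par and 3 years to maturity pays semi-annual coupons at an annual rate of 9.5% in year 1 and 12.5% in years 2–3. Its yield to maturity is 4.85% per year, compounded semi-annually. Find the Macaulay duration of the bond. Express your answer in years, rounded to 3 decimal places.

Periodic yield y = 0.02425. Discount each cash flow and weight by its period:
  t   CF        PV=CF/(1+0.02425)^t    t·PV
  1       475.00       463.7540       463.7540
  2       475.00       452.7742       905.5484
  3       625.00       581.6505     1,744.9515
  4       625.00       567.8794     2,271.5177
  5       625.00       554.4344     2,772.1719
  6    10,625.00     9,202.2304    55,213.3824
  Σ                 11,822.7229    63,371.3258
Price P = Σ PV = 11,822.7229.
Macaulay duration = Σ(t·PV) / P = 63,371.3258 / 11,822.7229 = 5.36013 half-year periods.
In years: 5.36013 / 2 = 2.68006 years.

2.680 years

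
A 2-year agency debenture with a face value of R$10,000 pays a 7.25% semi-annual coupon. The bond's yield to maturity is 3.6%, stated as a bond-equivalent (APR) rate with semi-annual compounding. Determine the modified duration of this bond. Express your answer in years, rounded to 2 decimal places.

1.87 years

Periodic yield y = 0.018. First find Macaulay duration:
  t   CF        PV=CF/(1+0.018)^t    t·PV
  1       362.50       356.0904       356.0904
  2       362.50       349.7941       699.5882
  3       362.50       343.6091     1,030.8273
  4    10,362.50     9,648.8028    38,595.2113
  Σ                 10,698.2964    40,681.7172
P = 10,698.2964; Macaulay duration = 40,681.7172 / 10,698.2964 = 3.80264 half-year periods = 1.90132 years.
Modified duration = D_Mac / (1 + y) = 1.90132 / 1.018 = 1.86770 years.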